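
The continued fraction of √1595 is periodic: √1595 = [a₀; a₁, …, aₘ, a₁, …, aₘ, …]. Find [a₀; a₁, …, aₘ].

a₀ = ⌊√1595⌋ = 39.
With m₀=0, d₀=1 and mₖ₊₁ = dₖaₖ − mₖ, dₖ₊₁ = (n − mₖ₊₁²)/dₖ, aₖ₊₁ = ⌊(a₀+mₖ₊₁)/dₖ₊₁⌋:
  k=1: m=39, d=74, a=1
  k=2: m=35, d=5, a=14
  k=3: m=35, d=74, a=1
  k=4: m=39, d=1, a=78
d=1 and a=2a₀=78 at k=4, so the next step gives (m, d) = (39, 74) again — its k=1 value — and the period has length 4.

[39; 1, 14, 1, 78]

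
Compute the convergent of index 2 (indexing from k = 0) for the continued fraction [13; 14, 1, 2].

Using pₖ = aₖpₖ₋₁ + pₖ₋₂, qₖ = aₖqₖ₋₁ + qₖ₋₂ (with p₋₁=1, p₋₂=0, q₋₁=0, q₋₂=1):
  k=0: a=13, p=13, q=1
  k=1: a=14, p=183, q=14
  k=2: a=1, p=196, q=15

196/15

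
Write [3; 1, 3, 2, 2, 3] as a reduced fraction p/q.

Fold from the inside: start with 3/1.
  2 + 1/3 = 7/3
  2 + 3/7 = 17/7
  3 + 7/17 = 58/17
  1 + 17/58 = 75/58
  3 + 58/75 = 283/75

283/75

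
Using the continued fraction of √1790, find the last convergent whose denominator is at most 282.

4527/107

√1790 = [42; 3, 4, 8, 4, 3, 84, …] (period length 6).
Convergents:
  p_0/q_0 = 42/1
  p_1/q_1 = 127/3
  p_2/q_2 = 550/13
  p_3/q_3 = 4527/107
  p_4/q_4 = 18658/441
q_3 = 107 ≤ 282 < 441 = q_4, so the answer is 4527/107.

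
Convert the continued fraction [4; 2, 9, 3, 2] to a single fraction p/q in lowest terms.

613/137

Using pₖ = aₖpₖ₋₁ + pₖ₋₂ and qₖ = aₖqₖ₋₁ + qₖ₋₂:
  k=0: a=4, p=4, q=1
  k=1: a=2, p=9, q=2
  k=2: a=9, p=85, q=19
  k=3: a=3, p=264, q=59
  k=4: a=2, p=613, q=137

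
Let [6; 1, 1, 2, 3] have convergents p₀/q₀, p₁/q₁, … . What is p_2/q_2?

13/2

Using pₖ = aₖpₖ₋₁ + pₖ₋₂, qₖ = aₖqₖ₋₁ + qₖ₋₂ (with p₋₁=1, p₋₂=0, q₋₁=0, q₋₂=1):
  k=0: a=6, p=6, q=1
  k=1: a=1, p=7, q=1
  k=2: a=1, p=13, q=2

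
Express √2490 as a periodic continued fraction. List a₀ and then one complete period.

a₀ = ⌊√2490⌋ = 49.
With m₀=0, d₀=1 and mₖ₊₁ = dₖaₖ − mₖ, dₖ₊₁ = (n − mₖ₊₁²)/dₖ, aₖ₊₁ = ⌊(a₀+mₖ₊₁)/dₖ₊₁⌋:
  k=1: m=49, d=89, a=1
  k=2: m=40, d=10, a=8
  k=3: m=40, d=89, a=1
  k=4: m=49, d=1, a=98
d=1 and a=2a₀=98 at k=4, so the next step gives (m, d) = (49, 89) again — its k=1 value — and the period has length 4.

[49; 1, 8, 1, 98]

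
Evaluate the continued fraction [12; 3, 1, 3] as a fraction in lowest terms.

184/15

Using pₖ = aₖpₖ₋₁ + pₖ₋₂ and qₖ = aₖqₖ₋₁ + qₖ₋₂:
  k=0: a=12, p=12, q=1
  k=1: a=3, p=37, q=3
  k=2: a=1, p=49, q=4
  k=3: a=3, p=184, q=15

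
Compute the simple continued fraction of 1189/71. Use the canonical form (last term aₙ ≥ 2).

1189 = 16×71 + 53
71 = 1×53 + 18
53 = 2×18 + 17
18 = 1×17 + 1
17 = 17×1 + 0  (stop)
So 1189/71 = [16; 1, 2, 1, 17].

[16; 1, 2, 1, 17]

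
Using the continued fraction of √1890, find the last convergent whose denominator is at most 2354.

97469/2242

√1890 = [43; 2, 9, 6, 9, 2, 86, …] (period length 6).
Convergents:
  p_0/q_0 = 43/1
  p_1/q_1 = 87/2
  p_2/q_2 = 826/19
  p_3/q_3 = 5043/116
  p_4/q_4 = 46213/1063
  p_5/q_5 = 97469/2242
  p_6/q_6 = 8428547/193875
q_5 = 2242 ≤ 2354 < 193875 = q_6, so the answer is 97469/2242.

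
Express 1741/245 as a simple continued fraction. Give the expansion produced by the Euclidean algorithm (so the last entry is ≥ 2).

1741 = 7×245 + 26
245 = 9×26 + 11
26 = 2×11 + 4
11 = 2×4 + 3
4 = 1×3 + 1
3 = 3×1 + 0  (stop)
So 1741/245 = [7; 9, 2, 2, 1, 3].

[7; 9, 2, 2, 1, 3]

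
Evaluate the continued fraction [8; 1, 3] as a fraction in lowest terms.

35/4

Using pₖ = aₖpₖ₋₁ + pₖ₋₂ and qₖ = aₖqₖ₋₁ + qₖ₋₂:
  k=0: a=8, p=8, q=1
  k=1: a=1, p=9, q=1
  k=2: a=3, p=35, q=4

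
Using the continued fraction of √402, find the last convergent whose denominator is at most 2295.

16060/801

√402 = [20; 20, 40, …] (period length 2).
Convergents:
  p_0/q_0 = 20/1
  p_1/q_1 = 401/20
  p_2/q_2 = 16060/801
  p_3/q_3 = 321601/16040
q_2 = 801 ≤ 2295 < 16040 = q_3, so the answer is 16060/801.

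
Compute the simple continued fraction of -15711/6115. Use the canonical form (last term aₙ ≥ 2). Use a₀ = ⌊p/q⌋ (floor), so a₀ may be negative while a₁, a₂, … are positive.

[-3; 2, 3, 9, 9, 3, 3]

-15711 = -3·6115 + 2634
6115 = 2·2634 + 847
2634 = 3·847 + 93
847 = 9·93 + 10
93 = 9·10 + 3
10 = 3·3 + 1
3 = 3·1 + 0  (stop)
So -15711/6115 = [-3; 2, 3, 9, 9, 3, 3].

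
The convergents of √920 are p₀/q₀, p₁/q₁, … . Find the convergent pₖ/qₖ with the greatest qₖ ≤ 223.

√920 = [30; 3, 60, …] (period length 2).
Convergents:
  p_0/q_0 = 30/1
  p_1/q_1 = 91/3
  p_2/q_2 = 5490/181
  p_3/q_3 = 16561/546
q_2 = 181 ≤ 223 < 546 = q_3, so the answer is 5490/181.

5490/181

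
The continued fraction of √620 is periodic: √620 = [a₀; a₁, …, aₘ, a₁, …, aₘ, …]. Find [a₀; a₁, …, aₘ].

[24; 1, 8, 1, 48]

a₀ = ⌊√620⌋ = 24.
With m₀=0, d₀=1 and mₖ₊₁ = dₖaₖ − mₖ, dₖ₊₁ = (n − mₖ₊₁²)/dₖ, aₖ₊₁ = ⌊(a₀+mₖ₊₁)/dₖ₊₁⌋:
  k=1: m=24, d=44, a=1
  k=2: m=20, d=5, a=8
  k=3: m=20, d=44, a=1
  k=4: m=24, d=1, a=48
d=1 and a=2a₀=48 at k=4, so the next step gives (m, d) = (24, 44) again — its k=1 value — and the period has length 4.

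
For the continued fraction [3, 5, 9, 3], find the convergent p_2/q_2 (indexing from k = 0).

Using pₖ = aₖpₖ₋₁ + pₖ₋₂, qₖ = aₖqₖ₋₁ + qₖ₋₂ (with p₋₁=1, p₋₂=0, q₋₁=0, q₋₂=1):
  k=0: a=3, p=3, q=1
  k=1: a=5, p=16, q=5
  k=2: a=9, p=147, q=46

147/46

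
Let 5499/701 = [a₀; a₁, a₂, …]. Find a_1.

5499 = 7·701 + 592   →  a_0 = 7
701 = 1·592 + 109   →  a_1 = 1

1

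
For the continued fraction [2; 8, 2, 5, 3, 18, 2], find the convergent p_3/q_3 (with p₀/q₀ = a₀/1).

Using pₖ = aₖpₖ₋₁ + pₖ₋₂, qₖ = aₖqₖ₋₁ + qₖ₋₂ (with p₋₁=1, p₋₂=0, q₋₁=0, q₋₂=1):
  k=0: a=2, p=2, q=1
  k=1: a=8, p=17, q=8
  k=2: a=2, p=36, q=17
  k=3: a=5, p=197, q=93

197/93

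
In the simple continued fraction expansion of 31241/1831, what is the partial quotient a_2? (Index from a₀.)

31241 = 17·1831 + 114   →  a_0 = 17
1831 = 16·114 + 7   →  a_1 = 16
114 = 16·7 + 2   →  a_2 = 16

16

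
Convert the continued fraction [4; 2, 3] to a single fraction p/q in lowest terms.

Fold from the inside: start with 3/1.
  2 + 1/3 = 7/3
  4 + 3/7 = 31/7

31/7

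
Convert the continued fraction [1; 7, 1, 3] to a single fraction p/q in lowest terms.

Fold from the inside: start with 3/1.
  1 + 1/3 = 4/3
  7 + 3/4 = 31/4
  1 + 4/31 = 35/31

35/31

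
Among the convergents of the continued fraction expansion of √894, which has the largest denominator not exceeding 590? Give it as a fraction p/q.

17611/589

√894 = [29; 1, 8, 1, 58, …] (period length 4).
Convergents:
  p_0/q_0 = 29/1
  p_1/q_1 = 30/1
  p_2/q_2 = 269/9
  p_3/q_3 = 299/10
  p_4/q_4 = 17611/589
  p_5/q_5 = 17910/599
q_4 = 589 ≤ 590 < 599 = q_5, so the answer is 17611/589.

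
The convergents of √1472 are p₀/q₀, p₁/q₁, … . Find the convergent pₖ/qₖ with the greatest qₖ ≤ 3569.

√1472 = [38; 2, 1, 2, 1, 2, 76, …] (period length 6).
Convergents:
  p_0/q_0 = 38/1
  p_1/q_1 = 77/2
  p_2/q_2 = 115/3
  p_3/q_3 = 307/8
  p_4/q_4 = 422/11
  p_5/q_5 = 1151/30
  p_6/q_6 = 87898/2291
  p_7/q_7 = 176947/4612
q_6 = 2291 ≤ 3569 < 4612 = q_7, so the answer is 87898/2291.

87898/2291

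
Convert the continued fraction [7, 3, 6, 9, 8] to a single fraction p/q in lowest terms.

10323/1411

Fold from the inside: start with 8/1.
  9 + 1/8 = 73/8
  6 + 8/73 = 446/73
  3 + 73/446 = 1411/446
  7 + 446/1411 = 10323/1411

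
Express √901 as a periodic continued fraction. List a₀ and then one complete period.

a₀ = ⌊√901⌋ = 30.
With m₀=0, d₀=1 and mₖ₊₁ = dₖaₖ − mₖ, dₖ₊₁ = (n − mₖ₊₁²)/dₖ, aₖ₊₁ = ⌊(a₀+mₖ₊₁)/dₖ₊₁⌋:
  k=1: m=30, d=1, a=60
d=1 and a=2a₀=60 at k=1, so the next step gives (m, d) = (30, 1) again — its k=1 value — and the period has length 1.

[30; 60]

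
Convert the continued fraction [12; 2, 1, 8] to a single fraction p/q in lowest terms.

Using pₖ = aₖpₖ₋₁ + pₖ₋₂ and qₖ = aₖqₖ₋₁ + qₖ₋₂:
  k=0: a=12, p=12, q=1
  k=1: a=2, p=25, q=2
  k=2: a=1, p=37, q=3
  k=3: a=8, p=321, q=26

321/26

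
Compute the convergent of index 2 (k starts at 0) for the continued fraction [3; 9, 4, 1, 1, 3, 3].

Using pₖ = aₖpₖ₋₁ + pₖ₋₂, qₖ = aₖqₖ₋₁ + qₖ₋₂ (with p₋₁=1, p₋₂=0, q₋₁=0, q₋₂=1):
  k=0: a=3, p=3, q=1
  k=1: a=9, p=28, q=9
  k=2: a=4, p=115, q=37

115/37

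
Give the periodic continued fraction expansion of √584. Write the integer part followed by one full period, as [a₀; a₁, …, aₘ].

a₀ = ⌊√584⌋ = 24.
With m₀=0, d₀=1 and mₖ₊₁ = dₖaₖ − mₖ, dₖ₊₁ = (n − mₖ₊₁²)/dₖ, aₖ₊₁ = ⌊(a₀+mₖ₊₁)/dₖ₊₁⌋:
  k=1: m=24, d=8, a=6
  k=2: m=24, d=1, a=48
d=1 and a=2a₀=48 at k=2, so the next step gives (m, d) = (24, 8) again — its k=1 value — and the period has length 2.

[24; 6, 48]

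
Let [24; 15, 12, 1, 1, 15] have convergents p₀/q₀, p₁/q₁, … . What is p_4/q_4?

9073/377

Using pₖ = aₖpₖ₋₁ + pₖ₋₂, qₖ = aₖqₖ₋₁ + qₖ₋₂ (with p₋₁=1, p₋₂=0, q₋₁=0, q₋₂=1):
  k=0: a=24, p=24, q=1
  k=1: a=15, p=361, q=15
  k=2: a=12, p=4356, q=181
  k=3: a=1, p=4717, q=196
  k=4: a=1, p=9073, q=377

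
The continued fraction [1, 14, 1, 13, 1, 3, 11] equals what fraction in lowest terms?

Fold from the inside: start with 11/1.
  3 + 1/11 = 34/11
  1 + 11/34 = 45/34
  13 + 34/45 = 619/45
  1 + 45/619 = 664/619
  14 + 619/664 = 9915/664
  1 + 664/9915 = 10579/9915

10579/9915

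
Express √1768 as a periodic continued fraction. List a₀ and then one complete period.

a₀ = ⌊√1768⌋ = 42.
With m₀=0, d₀=1 and mₖ₊₁ = dₖaₖ − mₖ, dₖ₊₁ = (n − mₖ₊₁²)/dₖ, aₖ₊₁ = ⌊(a₀+mₖ₊₁)/dₖ₊₁⌋:
  k=1: m=42, d=4, a=21
  k=2: m=42, d=1, a=84
d=1 and a=2a₀=84 at k=2, so the next step gives (m, d) = (42, 4) again — its k=1 value — and the period has length 2.

[42; 21, 84]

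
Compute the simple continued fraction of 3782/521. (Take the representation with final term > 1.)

[7; 3, 1, 6, 9, 2]

3782 = 7*521 + 135
521 = 3*135 + 116
135 = 1*116 + 19
116 = 6*19 + 2
19 = 9*2 + 1
2 = 2*1 + 0  (stop)
So 3782/521 = [7; 3, 1, 6, 9, 2].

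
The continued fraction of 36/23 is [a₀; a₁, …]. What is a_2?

1

36 = 1·23 + 13   →  a_0 = 1
23 = 1·13 + 10   →  a_1 = 1
13 = 1·10 + 3   →  a_2 = 1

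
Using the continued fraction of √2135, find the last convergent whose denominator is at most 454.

7624/165

√2135 = [46; 4, 1, 5, 1, 4, 92, …] (period length 6).
Convergents:
  p_0/q_0 = 46/1
  p_1/q_1 = 185/4
  p_2/q_2 = 231/5
  p_3/q_3 = 1340/29
  p_4/q_4 = 1571/34
  p_5/q_5 = 7624/165
  p_6/q_6 = 702979/15214
q_5 = 165 ≤ 454 < 15214 = q_6, so the answer is 7624/165.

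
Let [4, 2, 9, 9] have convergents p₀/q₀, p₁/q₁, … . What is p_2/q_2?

Using pₖ = aₖpₖ₋₁ + pₖ₋₂, qₖ = aₖqₖ₋₁ + qₖ₋₂ (with p₋₁=1, p₋₂=0, q₋₁=0, q₋₂=1):
  k=0: a=4, p=4, q=1
  k=1: a=2, p=9, q=2
  k=2: a=9, p=85, q=19

85/19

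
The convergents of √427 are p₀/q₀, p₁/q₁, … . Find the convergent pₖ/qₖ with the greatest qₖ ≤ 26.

√427 = [20; 1, 1, 1, 40, …] (period length 4).
Convergents:
  p_0/q_0 = 20/1
  p_1/q_1 = 21/1
  p_2/q_2 = 41/2
  p_3/q_3 = 62/3
  p_4/q_4 = 2521/122
q_3 = 3 ≤ 26 < 122 = q_4, so the answer is 62/3.

62/3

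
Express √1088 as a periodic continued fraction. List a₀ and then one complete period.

a₀ = ⌊√1088⌋ = 32.
With m₀=0, d₀=1 and mₖ₊₁ = dₖaₖ − mₖ, dₖ₊₁ = (n − mₖ₊₁²)/dₖ, aₖ₊₁ = ⌊(a₀+mₖ₊₁)/dₖ₊₁⌋:
  k=1: m=32, d=64, a=1
  k=2: m=32, d=1, a=64
d=1 and a=2a₀=64 at k=2, so the next step gives (m, d) = (32, 64) again — its k=1 value — and the period has length 2.

[32; 1, 64]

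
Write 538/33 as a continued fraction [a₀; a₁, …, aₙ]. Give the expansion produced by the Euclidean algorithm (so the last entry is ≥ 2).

[16; 3, 3, 3]

538 = 16×33 + 10
33 = 3×10 + 3
10 = 3×3 + 1
3 = 3×1 + 0  (stop)
So 538/33 = [16; 3, 3, 3].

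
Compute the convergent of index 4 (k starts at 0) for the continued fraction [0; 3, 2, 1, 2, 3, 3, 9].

8/27

Using pₖ = aₖpₖ₋₁ + pₖ₋₂, qₖ = aₖqₖ₋₁ + qₖ₋₂ (with p₋₁=1, p₋₂=0, q₋₁=0, q₋₂=1):
  k=0: a=0, p=0, q=1
  k=1: a=3, p=1, q=3
  k=2: a=2, p=2, q=7
  k=3: a=1, p=3, q=10
  k=4: a=2, p=8, q=27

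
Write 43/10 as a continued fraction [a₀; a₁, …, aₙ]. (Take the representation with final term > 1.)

[4; 3, 3]

43 = 4×10 + 3
10 = 3×3 + 1
3 = 3×1 + 0  (stop)
So 43/10 = [4; 3, 3].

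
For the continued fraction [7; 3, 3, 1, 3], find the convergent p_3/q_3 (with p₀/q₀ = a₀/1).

Using pₖ = aₖpₖ₋₁ + pₖ₋₂, qₖ = aₖqₖ₋₁ + qₖ₋₂ (with p₋₁=1, p₋₂=0, q₋₁=0, q₋₂=1):
  k=0: a=7, p=7, q=1
  k=1: a=3, p=22, q=3
  k=2: a=3, p=73, q=10
  k=3: a=1, p=95, q=13

95/13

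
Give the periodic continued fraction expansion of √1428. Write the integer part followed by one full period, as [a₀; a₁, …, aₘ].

[37; 1, 3, 1, 2, 1, 3, 1, 74]

a₀ = ⌊√1428⌋ = 37.
With m₀=0, d₀=1 and mₖ₊₁ = dₖaₖ − mₖ, dₖ₊₁ = (n − mₖ₊₁²)/dₖ, aₖ₊₁ = ⌊(a₀+mₖ₊₁)/dₖ₊₁⌋:
  k=1: m=37, d=59, a=1
  k=2: m=22, d=16, a=3
  k=3: m=26, d=47, a=1
  k=4: m=21, d=21, a=2
  k=5: m=21, d=47, a=1
  k=6: m=26, d=16, a=3
  k=7: m=22, d=59, a=1
  k=8: m=37, d=1, a=74
d=1 and a=2a₀=74 at k=8, so the next step gives (m, d) = (37, 59) again — its k=1 value — and the period has length 8.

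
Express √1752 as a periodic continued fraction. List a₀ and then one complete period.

a₀ = ⌊√1752⌋ = 41.
With m₀=0, d₀=1 and mₖ₊₁ = dₖaₖ − mₖ, dₖ₊₁ = (n − mₖ₊₁²)/dₖ, aₖ₊₁ = ⌊(a₀+mₖ₊₁)/dₖ₊₁⌋:
  k=1: m=41, d=71, a=1
  k=2: m=30, d=12, a=5
  k=3: m=30, d=71, a=1
  k=4: m=41, d=1, a=82
d=1 and a=2a₀=82 at k=4, so the next step gives (m, d) = (41, 71) again — its k=1 value — and the period has length 4.

[41; 1, 5, 1, 82]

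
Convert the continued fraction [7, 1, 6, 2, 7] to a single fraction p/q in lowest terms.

Fold from the inside: start with 7/1.
  2 + 1/7 = 15/7
  6 + 7/15 = 97/15
  1 + 15/97 = 112/97
  7 + 97/112 = 881/112

881/112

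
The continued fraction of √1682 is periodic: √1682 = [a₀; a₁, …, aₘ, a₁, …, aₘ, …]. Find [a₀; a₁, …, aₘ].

[41; 82]

a₀ = ⌊√1682⌋ = 41.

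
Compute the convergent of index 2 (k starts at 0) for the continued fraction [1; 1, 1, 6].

3/2

Using pₖ = aₖpₖ₋₁ + pₖ₋₂, qₖ = aₖqₖ₋₁ + qₖ₋₂ (with p₋₁=1, p₋₂=0, q₋₁=0, q₋₂=1):
  k=0: a=1, p=1, q=1
  k=1: a=1, p=2, q=1
  k=2: a=1, p=3, q=2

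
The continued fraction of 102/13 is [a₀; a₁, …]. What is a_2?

5

102 = 7·13 + 11   →  a_0 = 7
13 = 1·11 + 2   →  a_1 = 1
11 = 5·2 + 1   →  a_2 = 5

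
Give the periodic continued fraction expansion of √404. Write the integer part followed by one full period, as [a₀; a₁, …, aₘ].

a₀ = ⌊√404⌋ = 20.
With m₀=0, d₀=1 and mₖ₊₁ = dₖaₖ − mₖ, dₖ₊₁ = (n − mₖ₊₁²)/dₖ, aₖ₊₁ = ⌊(a₀+mₖ₊₁)/dₖ₊₁⌋:
  k=1: m=20, d=4, a=10
  k=2: m=20, d=1, a=40
d=1 and a=2a₀=40 at k=2, so the next step gives (m, d) = (20, 4) again — its k=1 value — and the period has length 2.

[20; 10, 40]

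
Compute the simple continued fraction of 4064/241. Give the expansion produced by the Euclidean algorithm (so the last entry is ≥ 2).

[16; 1, 6, 3, 3, 3]

4064 = 16·241 + 208
241 = 1·208 + 33
208 = 6·33 + 10
33 = 3·10 + 3
10 = 3·3 + 1
3 = 3·1 + 0  (stop)
So 4064/241 = [16; 1, 6, 3, 3, 3].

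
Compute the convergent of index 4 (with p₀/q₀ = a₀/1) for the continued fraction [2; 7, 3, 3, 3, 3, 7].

Using pₖ = aₖpₖ₋₁ + pₖ₋₂, qₖ = aₖqₖ₋₁ + qₖ₋₂ (with p₋₁=1, p₋₂=0, q₋₁=0, q₋₂=1):
  k=0: a=2, p=2, q=1
  k=1: a=7, p=15, q=7
  k=2: a=3, p=47, q=22
  k=3: a=3, p=156, q=73
  k=4: a=3, p=515, q=241

515/241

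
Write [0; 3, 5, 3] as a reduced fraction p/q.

16/51

Using pₖ = aₖpₖ₋₁ + pₖ₋₂ and qₖ = aₖqₖ₋₁ + qₖ₋₂:
  k=0: a=0, p=0, q=1
  k=1: a=3, p=1, q=3
  k=2: a=5, p=5, q=16
  k=3: a=3, p=16, q=51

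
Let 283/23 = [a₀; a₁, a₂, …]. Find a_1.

283 = 12·23 + 7   →  a_0 = 12
23 = 3·7 + 2   →  a_1 = 3

3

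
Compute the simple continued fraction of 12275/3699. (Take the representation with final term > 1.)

12275 = 3*3699 + 1178
3699 = 3*1178 + 165
1178 = 7*165 + 23
165 = 7*23 + 4
23 = 5*4 + 3
4 = 1*3 + 1
3 = 3*1 + 0  (stop)
So 12275/3699 = [3; 3, 7, 7, 5, 1, 3].

[3; 3, 7, 7, 5, 1, 3]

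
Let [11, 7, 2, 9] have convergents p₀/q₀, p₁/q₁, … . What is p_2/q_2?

167/15

Using pₖ = aₖpₖ₋₁ + pₖ₋₂, qₖ = aₖqₖ₋₁ + qₖ₋₂ (with p₋₁=1, p₋₂=0, q₋₁=0, q₋₂=1):
  k=0: a=11, p=11, q=1
  k=1: a=7, p=78, q=7
  k=2: a=2, p=167, q=15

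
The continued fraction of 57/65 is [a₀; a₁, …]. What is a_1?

57 = 0·65 + 57   →  a_0 = 0
65 = 1·57 + 8   →  a_1 = 1

1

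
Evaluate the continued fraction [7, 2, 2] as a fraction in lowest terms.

Fold from the inside: start with 2/1.
  2 + 1/2 = 5/2
  7 + 2/5 = 37/5

37/5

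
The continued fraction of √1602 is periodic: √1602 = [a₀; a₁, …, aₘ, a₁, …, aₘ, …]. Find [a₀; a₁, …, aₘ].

[40; 40, 80]

a₀ = ⌊√1602⌋ = 40.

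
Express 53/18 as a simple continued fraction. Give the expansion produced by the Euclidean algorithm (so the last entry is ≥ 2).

53 = 2×18 + 17
18 = 1×17 + 1
17 = 17×1 + 0  (stop)
So 53/18 = [2; 1, 17].

[2; 1, 17]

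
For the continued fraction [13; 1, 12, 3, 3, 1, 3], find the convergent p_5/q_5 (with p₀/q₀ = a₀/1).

Using pₖ = aₖpₖ₋₁ + pₖ₋₂, qₖ = aₖqₖ₋₁ + qₖ₋₂ (with p₋₁=1, p₋₂=0, q₋₁=0, q₋₂=1):
  k=0: a=13, p=13, q=1
  k=1: a=1, p=14, q=1
  k=2: a=12, p=181, q=13
  k=3: a=3, p=557, q=40
  k=4: a=3, p=1852, q=133
  k=5: a=1, p=2409, q=173

2409/173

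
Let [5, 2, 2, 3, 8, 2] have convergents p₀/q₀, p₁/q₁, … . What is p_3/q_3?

92/17

Using pₖ = aₖpₖ₋₁ + pₖ₋₂, qₖ = aₖqₖ₋₁ + qₖ₋₂ (with p₋₁=1, p₋₂=0, q₋₁=0, q₋₂=1):
  k=0: a=5, p=5, q=1
  k=1: a=2, p=11, q=2
  k=2: a=2, p=27, q=5
  k=3: a=3, p=92, q=17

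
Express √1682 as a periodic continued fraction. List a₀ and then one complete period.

a₀ = ⌊√1682⌋ = 41.
With m₀=0, d₀=1 and mₖ₊₁ = dₖaₖ − mₖ, dₖ₊₁ = (n − mₖ₊₁²)/dₖ, aₖ₊₁ = ⌊(a₀+mₖ₊₁)/dₖ₊₁⌋:
  k=1: m=41, d=1, a=82
d=1 and a=2a₀=82 at k=1, so the next step gives (m, d) = (41, 1) again — its k=1 value — and the period has length 1.

[41; 82]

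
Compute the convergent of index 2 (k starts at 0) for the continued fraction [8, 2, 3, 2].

59/7

Using pₖ = aₖpₖ₋₁ + pₖ₋₂, qₖ = aₖqₖ₋₁ + qₖ₋₂ (with p₋₁=1, p₋₂=0, q₋₁=0, q₋₂=1):
  k=0: a=8, p=8, q=1
  k=1: a=2, p=17, q=2
  k=2: a=3, p=59, q=7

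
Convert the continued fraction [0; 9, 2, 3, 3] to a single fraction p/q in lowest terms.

23/217

Fold from the inside: start with 3/1.
  3 + 1/3 = 10/3
  2 + 3/10 = 23/10
  9 + 10/23 = 217/23
  0 + 23/217 = 23/217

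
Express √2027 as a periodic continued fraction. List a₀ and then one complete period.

[45; 45, 90]

a₀ = ⌊√2027⌋ = 45.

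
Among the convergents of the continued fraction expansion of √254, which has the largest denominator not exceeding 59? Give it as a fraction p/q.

√254 = [15; 1, 14, 1, 30, …] (period length 4).
Convergents:
  p_0/q_0 = 15/1
  p_1/q_1 = 16/1
  p_2/q_2 = 239/15
  p_3/q_3 = 255/16
  p_4/q_4 = 7889/495
q_3 = 16 ≤ 59 < 495 = q_4, so the answer is 255/16.

255/16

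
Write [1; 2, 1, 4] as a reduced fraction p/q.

19/14

Fold from the inside: start with 4/1.
  1 + 1/4 = 5/4
  2 + 4/5 = 14/5
  1 + 5/14 = 19/14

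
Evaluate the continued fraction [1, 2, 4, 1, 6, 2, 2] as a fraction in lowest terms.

577/397

Fold from the inside: start with 2/1.
  2 + 1/2 = 5/2
  6 + 2/5 = 32/5
  1 + 5/32 = 37/32
  4 + 32/37 = 180/37
  2 + 37/180 = 397/180
  1 + 180/397 = 577/397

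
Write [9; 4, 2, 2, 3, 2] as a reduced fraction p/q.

Fold from the inside: start with 2/1.
  3 + 1/2 = 7/2
  2 + 2/7 = 16/7
  2 + 7/16 = 39/16
  4 + 16/39 = 172/39
  9 + 39/172 = 1587/172

1587/172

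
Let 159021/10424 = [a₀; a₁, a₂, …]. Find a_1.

3

159021 = 15·10424 + 2661   →  a_0 = 15
10424 = 3·2661 + 2441   →  a_1 = 3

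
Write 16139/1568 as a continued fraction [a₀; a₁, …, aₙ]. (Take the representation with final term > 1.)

[10; 3, 2, 2, 2, 12, 3]

16139 = 10×1568 + 459
1568 = 3×459 + 191
459 = 2×191 + 77
191 = 2×77 + 37
77 = 2×37 + 3
37 = 12×3 + 1
3 = 3×1 + 0  (stop)
So 16139/1568 = [10; 3, 2, 2, 2, 12, 3].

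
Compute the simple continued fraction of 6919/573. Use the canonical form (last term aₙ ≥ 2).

6919 = 12*573 + 43
573 = 13*43 + 14
43 = 3*14 + 1
14 = 14*1 + 0  (stop)
So 6919/573 = [12; 13, 3, 14].

[12; 13, 3, 14]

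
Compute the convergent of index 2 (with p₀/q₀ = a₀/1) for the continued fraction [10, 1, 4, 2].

Using pₖ = aₖpₖ₋₁ + pₖ₋₂, qₖ = aₖqₖ₋₁ + qₖ₋₂ (with p₋₁=1, p₋₂=0, q₋₁=0, q₋₂=1):
  k=0: a=10, p=10, q=1
  k=1: a=1, p=11, q=1
  k=2: a=4, p=54, q=5

54/5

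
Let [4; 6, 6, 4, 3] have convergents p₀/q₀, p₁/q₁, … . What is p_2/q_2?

154/37

Using pₖ = aₖpₖ₋₁ + pₖ₋₂, qₖ = aₖqₖ₋₁ + qₖ₋₂ (with p₋₁=1, p₋₂=0, q₋₁=0, q₋₂=1):
  k=0: a=4, p=4, q=1
  k=1: a=6, p=25, q=6
  k=2: a=6, p=154, q=37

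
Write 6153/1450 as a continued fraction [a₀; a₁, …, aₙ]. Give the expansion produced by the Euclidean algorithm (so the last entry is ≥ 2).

6153 = 4·1450 + 353
1450 = 4·353 + 38
353 = 9·38 + 11
38 = 3·11 + 5
11 = 2·5 + 1
5 = 5·1 + 0  (stop)
So 6153/1450 = [4; 4, 9, 3, 2, 5].

[4; 4, 9, 3, 2, 5]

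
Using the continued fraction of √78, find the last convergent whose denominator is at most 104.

892/101

√78 = [8; 1, 4, 1, 16, …] (period length 4).
Convergents:
  p_0/q_0 = 8/1
  p_1/q_1 = 9/1
  p_2/q_2 = 44/5
  p_3/q_3 = 53/6
  p_4/q_4 = 892/101
  p_5/q_5 = 945/107
q_4 = 101 ≤ 104 < 107 = q_5, so the answer is 892/101.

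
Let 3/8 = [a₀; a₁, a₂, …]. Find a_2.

3 = 0·8 + 3   →  a_0 = 0
8 = 2·3 + 2   →  a_1 = 2
3 = 1·2 + 1   →  a_2 = 1

1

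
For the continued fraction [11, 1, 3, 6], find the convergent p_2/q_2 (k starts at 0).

Using pₖ = aₖpₖ₋₁ + pₖ₋₂, qₖ = aₖqₖ₋₁ + qₖ₋₂ (with p₋₁=1, p₋₂=0, q₋₁=0, q₋₂=1):
  k=0: a=11, p=11, q=1
  k=1: a=1, p=12, q=1
  k=2: a=3, p=47, q=4

47/4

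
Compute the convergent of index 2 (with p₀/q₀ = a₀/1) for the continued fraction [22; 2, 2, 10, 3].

Using pₖ = aₖpₖ₋₁ + pₖ₋₂, qₖ = aₖqₖ₋₁ + qₖ₋₂ (with p₋₁=1, p₋₂=0, q₋₁=0, q₋₂=1):
  k=0: a=22, p=22, q=1
  k=1: a=2, p=45, q=2
  k=2: a=2, p=112, q=5

112/5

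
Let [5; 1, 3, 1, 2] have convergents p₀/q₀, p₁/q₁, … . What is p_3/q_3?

29/5

Using pₖ = aₖpₖ₋₁ + pₖ₋₂, qₖ = aₖqₖ₋₁ + qₖ₋₂ (with p₋₁=1, p₋₂=0, q₋₁=0, q₋₂=1):
  k=0: a=5, p=5, q=1
  k=1: a=1, p=6, q=1
  k=2: a=3, p=23, q=4
  k=3: a=1, p=29, q=5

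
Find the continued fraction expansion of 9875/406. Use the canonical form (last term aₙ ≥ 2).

9875 = 24*406 + 131
406 = 3*131 + 13
131 = 10*13 + 1
13 = 13*1 + 0  (stop)
So 9875/406 = [24; 3, 10, 13].

[24; 3, 10, 13]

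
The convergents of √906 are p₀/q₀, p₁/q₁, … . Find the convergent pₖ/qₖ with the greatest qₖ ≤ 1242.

18090/601

√906 = [30; 10, 60, …] (period length 2).
Convergents:
  p_0/q_0 = 30/1
  p_1/q_1 = 301/10
  p_2/q_2 = 18090/601
  p_3/q_3 = 181201/6020
q_2 = 601 ≤ 1242 < 6020 = q_3, so the answer is 18090/601.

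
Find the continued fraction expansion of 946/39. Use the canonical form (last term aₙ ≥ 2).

[24; 3, 1, 9]

946 = 24×39 + 10
39 = 3×10 + 9
10 = 1×9 + 1
9 = 9×1 + 0  (stop)
So 946/39 = [24; 3, 1, 9].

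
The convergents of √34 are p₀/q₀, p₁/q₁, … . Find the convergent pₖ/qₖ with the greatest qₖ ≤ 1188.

√34 = [5; 1, 4, 1, 10, …] (period length 4).
Convergents:
  p_0/q_0 = 5/1
  p_1/q_1 = 6/1
  p_2/q_2 = 29/5
  p_3/q_3 = 35/6
  p_4/q_4 = 379/65
  p_5/q_5 = 414/71
  p_6/q_6 = 2035/349
  p_7/q_7 = 2449/420
  p_8/q_8 = 26525/4549
q_7 = 420 ≤ 1188 < 4549 = q_8, so the answer is 2449/420.

2449/420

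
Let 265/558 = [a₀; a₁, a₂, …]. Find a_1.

265 = 0·558 + 265   →  a_0 = 0
558 = 2·265 + 28   →  a_1 = 2

2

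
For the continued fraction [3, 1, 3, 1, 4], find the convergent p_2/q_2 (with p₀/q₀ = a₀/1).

15/4

Using pₖ = aₖpₖ₋₁ + pₖ₋₂, qₖ = aₖqₖ₋₁ + qₖ₋₂ (with p₋₁=1, p₋₂=0, q₋₁=0, q₋₂=1):
  k=0: a=3, p=3, q=1
  k=1: a=1, p=4, q=1
  k=2: a=3, p=15, q=4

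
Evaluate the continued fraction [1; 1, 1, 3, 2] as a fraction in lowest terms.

25/16

Fold from the inside: start with 2/1.
  3 + 1/2 = 7/2
  1 + 2/7 = 9/7
  1 + 7/9 = 16/9
  1 + 9/16 = 25/16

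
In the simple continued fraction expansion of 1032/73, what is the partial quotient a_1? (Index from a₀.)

1032 = 14·73 + 10   →  a_0 = 14
73 = 7·10 + 3   →  a_1 = 7

7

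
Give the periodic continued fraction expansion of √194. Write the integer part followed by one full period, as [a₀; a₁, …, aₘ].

[13; 1, 12, 1, 26]

a₀ = ⌊√194⌋ = 13.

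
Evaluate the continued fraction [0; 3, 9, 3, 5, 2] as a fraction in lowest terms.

326/1013

Fold from the inside: start with 2/1.
  5 + 1/2 = 11/2
  3 + 2/11 = 35/11
  9 + 11/35 = 326/35
  3 + 35/326 = 1013/326
  0 + 326/1013 = 326/1013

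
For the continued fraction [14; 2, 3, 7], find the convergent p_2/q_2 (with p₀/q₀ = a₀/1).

101/7

Using pₖ = aₖpₖ₋₁ + pₖ₋₂, qₖ = aₖqₖ₋₁ + qₖ₋₂ (with p₋₁=1, p₋₂=0, q₋₁=0, q₋₂=1):
  k=0: a=14, p=14, q=1
  k=1: a=2, p=29, q=2
  k=2: a=3, p=101, q=7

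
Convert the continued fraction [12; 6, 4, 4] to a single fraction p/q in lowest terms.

Fold from the inside: start with 4/1.
  4 + 1/4 = 17/4
  6 + 4/17 = 106/17
  12 + 17/106 = 1289/106

1289/106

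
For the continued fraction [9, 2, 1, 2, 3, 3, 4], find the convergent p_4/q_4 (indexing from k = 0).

Using pₖ = aₖpₖ₋₁ + pₖ₋₂, qₖ = aₖqₖ₋₁ + qₖ₋₂ (with p₋₁=1, p₋₂=0, q₋₁=0, q₋₂=1):
  k=0: a=9, p=9, q=1
  k=1: a=2, p=19, q=2
  k=2: a=1, p=28, q=3
  k=3: a=2, p=75, q=8
  k=4: a=3, p=253, q=27

253/27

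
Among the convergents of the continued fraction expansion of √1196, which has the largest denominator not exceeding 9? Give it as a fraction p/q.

242/7

√1196 = [34; 1, 1, 2, 1, 1, 68, …] (period length 6).
Convergents:
  p_0/q_0 = 34/1
  p_1/q_1 = 35/1
  p_2/q_2 = 69/2
  p_3/q_3 = 173/5
  p_4/q_4 = 242/7
  p_5/q_5 = 415/12
q_4 = 7 ≤ 9 < 12 = q_5, so the answer is 242/7.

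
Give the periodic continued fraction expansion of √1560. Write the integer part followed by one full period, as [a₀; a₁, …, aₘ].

[39; 2, 78]

a₀ = ⌊√1560⌋ = 39.
With m₀=0, d₀=1 and mₖ₊₁ = dₖaₖ − mₖ, dₖ₊₁ = (n − mₖ₊₁²)/dₖ, aₖ₊₁ = ⌊(a₀+mₖ₊₁)/dₖ₊₁⌋:
  k=1: m=39, d=39, a=2
  k=2: m=39, d=1, a=78
d=1 and a=2a₀=78 at k=2, so the next step gives (m, d) = (39, 39) again — its k=1 value — and the period has length 2.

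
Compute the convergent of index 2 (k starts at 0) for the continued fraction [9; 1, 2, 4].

29/3

Using pₖ = aₖpₖ₋₁ + pₖ₋₂, qₖ = aₖqₖ₋₁ + qₖ₋₂ (with p₋₁=1, p₋₂=0, q₋₁=0, q₋₂=1):
  k=0: a=9, p=9, q=1
  k=1: a=1, p=10, q=1
  k=2: a=2, p=29, q=3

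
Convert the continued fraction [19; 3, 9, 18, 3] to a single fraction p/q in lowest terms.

Fold from the inside: start with 3/1.
  18 + 1/3 = 55/3
  9 + 3/55 = 498/55
  3 + 55/498 = 1549/498
  19 + 498/1549 = 29929/1549

29929/1549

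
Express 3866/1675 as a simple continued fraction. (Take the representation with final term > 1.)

3866 = 2*1675 + 516
1675 = 3*516 + 127
516 = 4*127 + 8
127 = 15*8 + 7
8 = 1*7 + 1
7 = 7*1 + 0  (stop)
So 3866/1675 = [2; 3, 4, 15, 1, 7].

[2; 3, 4, 15, 1, 7]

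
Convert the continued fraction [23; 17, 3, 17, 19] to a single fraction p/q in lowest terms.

Using pₖ = aₖpₖ₋₁ + pₖ₋₂ and qₖ = aₖqₖ₋₁ + qₖ₋₂:
  k=0: a=23, p=23, q=1
  k=1: a=17, p=392, q=17
  k=2: a=3, p=1199, q=52
  k=3: a=17, p=20775, q=901
  k=4: a=19, p=395924, q=17171

395924/17171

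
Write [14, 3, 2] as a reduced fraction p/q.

Fold from the inside: start with 2/1.
  3 + 1/2 = 7/2
  14 + 2/7 = 100/7

100/7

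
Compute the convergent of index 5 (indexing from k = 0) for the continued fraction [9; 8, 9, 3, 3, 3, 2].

Using pₖ = aₖpₖ₋₁ + pₖ₋₂, qₖ = aₖqₖ₋₁ + qₖ₋₂ (with p₋₁=1, p₋₂=0, q₋₁=0, q₋₂=1):
  k=0: a=9, p=9, q=1
  k=1: a=8, p=73, q=8
  k=2: a=9, p=666, q=73
  k=3: a=3, p=2071, q=227
  k=4: a=3, p=6879, q=754
  k=5: a=3, p=22708, q=2489

22708/2489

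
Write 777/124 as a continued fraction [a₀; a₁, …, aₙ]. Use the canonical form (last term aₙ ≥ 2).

[6; 3, 1, 3, 8]

777 = 6*124 + 33
124 = 3*33 + 25
33 = 1*25 + 8
25 = 3*8 + 1
8 = 8*1 + 0  (stop)
So 777/124 = [6; 3, 1, 3, 8].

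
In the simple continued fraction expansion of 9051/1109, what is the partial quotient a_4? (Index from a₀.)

9051 = 8·1109 + 179   →  a_0 = 8
1109 = 6·179 + 35   →  a_1 = 6
179 = 5·35 + 4   →  a_2 = 5
35 = 8·4 + 3   →  a_3 = 8
4 = 1·3 + 1   →  a_4 = 1

1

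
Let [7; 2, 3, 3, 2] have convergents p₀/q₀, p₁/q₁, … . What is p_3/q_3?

Using pₖ = aₖpₖ₋₁ + pₖ₋₂, qₖ = aₖqₖ₋₁ + qₖ₋₂ (with p₋₁=1, p₋₂=0, q₋₁=0, q₋₂=1):
  k=0: a=7, p=7, q=1
  k=1: a=2, p=15, q=2
  k=2: a=3, p=52, q=7
  k=3: a=3, p=171, q=23

171/23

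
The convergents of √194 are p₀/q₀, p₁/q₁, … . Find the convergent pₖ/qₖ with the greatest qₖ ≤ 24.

195/14

√194 = [13; 1, 12, 1, 26, …] (period length 4).
Convergents:
  p_0/q_0 = 13/1
  p_1/q_1 = 14/1
  p_2/q_2 = 181/13
  p_3/q_3 = 195/14
  p_4/q_4 = 5251/377
q_3 = 14 ≤ 24 < 377 = q_4, so the answer is 195/14.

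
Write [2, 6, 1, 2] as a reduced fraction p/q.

43/20

Fold from the inside: start with 2/1.
  1 + 1/2 = 3/2
  6 + 2/3 = 20/3
  2 + 3/20 = 43/20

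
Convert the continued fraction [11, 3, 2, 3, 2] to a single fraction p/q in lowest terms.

621/55

Using pₖ = aₖpₖ₋₁ + pₖ₋₂ and qₖ = aₖqₖ₋₁ + qₖ₋₂:
  k=0: a=11, p=11, q=1
  k=1: a=3, p=34, q=3
  k=2: a=2, p=79, q=7
  k=3: a=3, p=271, q=24
  k=4: a=2, p=621, q=55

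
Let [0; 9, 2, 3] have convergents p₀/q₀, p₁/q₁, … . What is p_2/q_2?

Using pₖ = aₖpₖ₋₁ + pₖ₋₂, qₖ = aₖqₖ₋₁ + qₖ₋₂ (with p₋₁=1, p₋₂=0, q₋₁=0, q₋₂=1):
  k=0: a=0, p=0, q=1
  k=1: a=9, p=1, q=9
  k=2: a=2, p=2, q=19

2/19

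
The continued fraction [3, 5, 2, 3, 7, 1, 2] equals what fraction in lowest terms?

2888/907

Fold from the inside: start with 2/1.
  1 + 1/2 = 3/2
  7 + 2/3 = 23/3
  3 + 3/23 = 72/23
  2 + 23/72 = 167/72
  5 + 72/167 = 907/167
  3 + 167/907 = 2888/907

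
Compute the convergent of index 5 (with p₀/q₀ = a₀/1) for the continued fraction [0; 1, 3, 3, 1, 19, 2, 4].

Using pₖ = aₖpₖ₋₁ + pₖ₋₂, qₖ = aₖqₖ₋₁ + qₖ₋₂ (with p₋₁=1, p₋₂=0, q₋₁=0, q₋₂=1):
  k=0: a=0, p=0, q=1
  k=1: a=1, p=1, q=1
  k=2: a=3, p=3, q=4
  k=3: a=3, p=10, q=13
  k=4: a=1, p=13, q=17
  k=5: a=19, p=257, q=336

257/336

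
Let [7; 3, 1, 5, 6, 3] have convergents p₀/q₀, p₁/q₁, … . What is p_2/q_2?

Using pₖ = aₖpₖ₋₁ + pₖ₋₂, qₖ = aₖqₖ₋₁ + qₖ₋₂ (with p₋₁=1, p₋₂=0, q₋₁=0, q₋₂=1):
  k=0: a=7, p=7, q=1
  k=1: a=3, p=22, q=3
  k=2: a=1, p=29, q=4

29/4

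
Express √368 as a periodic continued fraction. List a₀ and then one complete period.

[19; 5, 2, 5, 38]

a₀ = ⌊√368⌋ = 19.
With m₀=0, d₀=1 and mₖ₊₁ = dₖaₖ − mₖ, dₖ₊₁ = (n − mₖ₊₁²)/dₖ, aₖ₊₁ = ⌊(a₀+mₖ₊₁)/dₖ₊₁⌋:
  k=1: m=19, d=7, a=5
  k=2: m=16, d=16, a=2
  k=3: m=16, d=7, a=5
  k=4: m=19, d=1, a=38
d=1 and a=2a₀=38 at k=4, so the next step gives (m, d) = (19, 7) again — its k=1 value — and the period has length 4.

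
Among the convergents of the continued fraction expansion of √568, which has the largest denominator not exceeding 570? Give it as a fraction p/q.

√568 = [23; 1, 4, 1, 46, …] (period length 4).
Convergents:
  p_0/q_0 = 23/1
  p_1/q_1 = 24/1
  p_2/q_2 = 119/5
  p_3/q_3 = 143/6
  p_4/q_4 = 6697/281
  p_5/q_5 = 6840/287
  p_6/q_6 = 34057/1429
q_5 = 287 ≤ 570 < 1429 = q_6, so the answer is 6840/287.

6840/287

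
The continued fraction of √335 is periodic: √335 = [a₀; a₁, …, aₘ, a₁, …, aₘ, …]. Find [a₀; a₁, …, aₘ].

[18; 3, 3, 3, 36]

a₀ = ⌊√335⌋ = 18.
With m₀=0, d₀=1 and mₖ₊₁ = dₖaₖ − mₖ, dₖ₊₁ = (n − mₖ₊₁²)/dₖ, aₖ₊₁ = ⌊(a₀+mₖ₊₁)/dₖ₊₁⌋:
  k=1: m=18, d=11, a=3
  k=2: m=15, d=10, a=3
  k=3: m=15, d=11, a=3
  k=4: m=18, d=1, a=36
d=1 and a=2a₀=36 at k=4, so the next step gives (m, d) = (18, 11) again — its k=1 value — and the period has length 4.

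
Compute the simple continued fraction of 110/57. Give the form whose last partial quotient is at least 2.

[1; 1, 13, 4]

110 = 1*57 + 53
57 = 1*53 + 4
53 = 13*4 + 1
4 = 4*1 + 0  (stop)
So 110/57 = [1; 1, 13, 4].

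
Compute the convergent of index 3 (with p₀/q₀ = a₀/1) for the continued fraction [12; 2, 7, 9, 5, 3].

Using pₖ = aₖpₖ₋₁ + pₖ₋₂, qₖ = aₖqₖ₋₁ + qₖ₋₂ (with p₋₁=1, p₋₂=0, q₋₁=0, q₋₂=1):
  k=0: a=12, p=12, q=1
  k=1: a=2, p=25, q=2
  k=2: a=7, p=187, q=15
  k=3: a=9, p=1708, q=137

1708/137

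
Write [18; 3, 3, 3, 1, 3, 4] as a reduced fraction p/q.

12647/691

Fold from the inside: start with 4/1.
  3 + 1/4 = 13/4
  1 + 4/13 = 17/13
  3 + 13/17 = 64/17
  3 + 17/64 = 209/64
  3 + 64/209 = 691/209
  18 + 209/691 = 12647/691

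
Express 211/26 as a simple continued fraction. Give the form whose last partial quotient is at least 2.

211 = 8·26 + 3
26 = 8·3 + 2
3 = 1·2 + 1
2 = 2·1 + 0  (stop)
So 211/26 = [8; 8, 1, 2].

[8; 8, 1, 2]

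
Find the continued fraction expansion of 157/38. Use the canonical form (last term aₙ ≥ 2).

[4; 7, 1, 1, 2]

157 = 4*38 + 5
38 = 7*5 + 3
5 = 1*3 + 2
3 = 1*2 + 1
2 = 2*1 + 0  (stop)
So 157/38 = [4; 7, 1, 1, 2].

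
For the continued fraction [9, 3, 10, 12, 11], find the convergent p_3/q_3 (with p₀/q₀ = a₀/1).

Using pₖ = aₖpₖ₋₁ + pₖ₋₂, qₖ = aₖqₖ₋₁ + qₖ₋₂ (with p₋₁=1, p₋₂=0, q₋₁=0, q₋₂=1):
  k=0: a=9, p=9, q=1
  k=1: a=3, p=28, q=3
  k=2: a=10, p=289, q=31
  k=3: a=12, p=3496, q=375

3496/375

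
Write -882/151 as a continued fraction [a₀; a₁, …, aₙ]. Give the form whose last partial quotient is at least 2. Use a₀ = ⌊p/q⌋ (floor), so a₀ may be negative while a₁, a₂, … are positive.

[-6; 6, 3, 2, 3]

-882 = -6·151 + 24
151 = 6·24 + 7
24 = 3·7 + 3
7 = 2·3 + 1
3 = 3·1 + 0  (stop)
So -882/151 = [-6; 6, 3, 2, 3].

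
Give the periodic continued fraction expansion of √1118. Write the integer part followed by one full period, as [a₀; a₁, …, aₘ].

a₀ = ⌊√1118⌋ = 33.
With m₀=0, d₀=1 and mₖ₊₁ = dₖaₖ − mₖ, dₖ₊₁ = (n − mₖ₊₁²)/dₖ, aₖ₊₁ = ⌊(a₀+mₖ₊₁)/dₖ₊₁⌋:
  k=1: m=33, d=29, a=2
  k=2: m=25, d=17, a=3
  k=3: m=26, d=26, a=2
  k=4: m=26, d=17, a=3
  k=5: m=25, d=29, a=2
  k=6: m=33, d=1, a=66
d=1 and a=2a₀=66 at k=6, so the next step gives (m, d) = (33, 29) again — its k=1 value — and the period has length 6.

[33; 2, 3, 2, 3, 2, 66]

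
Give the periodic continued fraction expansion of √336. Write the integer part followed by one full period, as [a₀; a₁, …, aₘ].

[18; 3, 36]

a₀ = ⌊√336⌋ = 18.
With m₀=0, d₀=1 and mₖ₊₁ = dₖaₖ − mₖ, dₖ₊₁ = (n − mₖ₊₁²)/dₖ, aₖ₊₁ = ⌊(a₀+mₖ₊₁)/dₖ₊₁⌋:
  k=1: m=18, d=12, a=3
  k=2: m=18, d=1, a=36
d=1 and a=2a₀=36 at k=2, so the next step gives (m, d) = (18, 12) again — its k=1 value — and the period has length 2.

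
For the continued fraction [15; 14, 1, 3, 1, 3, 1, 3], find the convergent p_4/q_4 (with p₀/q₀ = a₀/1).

1115/74

Using pₖ = aₖpₖ₋₁ + pₖ₋₂, qₖ = aₖqₖ₋₁ + qₖ₋₂ (with p₋₁=1, p₋₂=0, q₋₁=0, q₋₂=1):
  k=0: a=15, p=15, q=1
  k=1: a=14, p=211, q=14
  k=2: a=1, p=226, q=15
  k=3: a=3, p=889, q=59
  k=4: a=1, p=1115, q=74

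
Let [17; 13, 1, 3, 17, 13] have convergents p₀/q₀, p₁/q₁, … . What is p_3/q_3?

Using pₖ = aₖpₖ₋₁ + pₖ₋₂, qₖ = aₖqₖ₋₁ + qₖ₋₂ (with p₋₁=1, p₋₂=0, q₋₁=0, q₋₂=1):
  k=0: a=17, p=17, q=1
  k=1: a=13, p=222, q=13
  k=2: a=1, p=239, q=14
  k=3: a=3, p=939, q=55

939/55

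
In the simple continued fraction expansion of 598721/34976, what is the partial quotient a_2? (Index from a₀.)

598721 = 17·34976 + 4129   →  a_0 = 17
34976 = 8·4129 + 1944   →  a_1 = 8
4129 = 2·1944 + 241   →  a_2 = 2

2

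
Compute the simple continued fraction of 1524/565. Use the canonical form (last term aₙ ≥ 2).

1524 = 2·565 + 394
565 = 1·394 + 171
394 = 2·171 + 52
171 = 3·52 + 15
52 = 3·15 + 7
15 = 2·7 + 1
7 = 7·1 + 0  (stop)
So 1524/565 = [2; 1, 2, 3, 3, 2, 7].

[2; 1, 2, 3, 3, 2, 7]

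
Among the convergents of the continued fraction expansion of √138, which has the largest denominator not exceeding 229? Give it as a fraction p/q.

√138 = [11; 1, 2, 1, 22, …] (period length 4).
Convergents:
  p_0/q_0 = 11/1
  p_1/q_1 = 12/1
  p_2/q_2 = 35/3
  p_3/q_3 = 47/4
  p_4/q_4 = 1069/91
  p_5/q_5 = 1116/95
  p_6/q_6 = 3301/281
q_5 = 95 ≤ 229 < 281 = q_6, so the answer is 1116/95.

1116/95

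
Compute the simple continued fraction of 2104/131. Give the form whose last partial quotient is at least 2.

2104 = 16·131 + 8
131 = 16·8 + 3
8 = 2·3 + 2
3 = 1·2 + 1
2 = 2·1 + 0  (stop)
So 2104/131 = [16; 16, 2, 1, 2].

[16; 16, 2, 1, 2]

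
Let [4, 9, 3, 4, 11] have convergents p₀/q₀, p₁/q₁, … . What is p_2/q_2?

115/28

Using pₖ = aₖpₖ₋₁ + pₖ₋₂, qₖ = aₖqₖ₋₁ + qₖ₋₂ (with p₋₁=1, p₋₂=0, q₋₁=0, q₋₂=1):
  k=0: a=4, p=4, q=1
  k=1: a=9, p=37, q=9
  k=2: a=3, p=115, q=28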